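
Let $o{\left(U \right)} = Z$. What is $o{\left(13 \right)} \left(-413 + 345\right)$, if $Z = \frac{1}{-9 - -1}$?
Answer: $\frac{17}{2} \approx 8.5$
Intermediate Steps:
$Z = - \frac{1}{8}$ ($Z = \frac{1}{-9 + 1} = \frac{1}{-8} = - \frac{1}{8} \approx -0.125$)
$o{\left(U \right)} = - \frac{1}{8}$
$o{\left(13 \right)} \left(-413 + 345\right) = - \frac{-413 + 345}{8} = \left(- \frac{1}{8}\right) \left(-68\right) = \frac{17}{2}$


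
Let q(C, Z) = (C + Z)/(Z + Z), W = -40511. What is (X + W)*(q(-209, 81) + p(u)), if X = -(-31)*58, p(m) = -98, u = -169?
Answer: 309781426/81 ≈ 3.8245e+6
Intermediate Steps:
X = 1798 (X = -1*(-1798) = 1798)
q(C, Z) = (C + Z)/(2*Z) (q(C, Z) = (C + Z)/((2*Z)) = (C + Z)*(1/(2*Z)) = (C + Z)/(2*Z))
(X + W)*(q(-209, 81) + p(u)) = (1798 - 40511)*((½)*(-209 + 81)/81 - 98) = -38713*((½)*(1/81)*(-128) - 98) = -38713*(-64/81 - 98) = -38713*(-8002/81) = 309781426/81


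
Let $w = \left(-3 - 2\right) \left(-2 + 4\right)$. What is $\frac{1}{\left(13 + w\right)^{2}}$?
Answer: $\frac{1}{9} \approx 0.11111$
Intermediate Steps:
$w = -10$ ($w = \left(-5\right) 2 = -10$)
$\frac{1}{\left(13 + w\right)^{2}} = \frac{1}{\left(13 - 10\right)^{2}} = \frac{1}{3^{2}} = \frac{1}{9}$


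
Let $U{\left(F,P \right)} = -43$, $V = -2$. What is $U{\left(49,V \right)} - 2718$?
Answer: $-2761$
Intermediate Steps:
$U{\left(49,V \right)} - 2718 = -43 - 2718 = -2761$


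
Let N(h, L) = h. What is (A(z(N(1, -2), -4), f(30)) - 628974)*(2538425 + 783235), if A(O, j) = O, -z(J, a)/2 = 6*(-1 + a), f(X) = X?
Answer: -2089038477240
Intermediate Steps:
z(J, a) = 12 - 12*a (z(J, a) = -12*(-1 + a) = -2*(-6 + 6*a) = 12 - 12*a)
(A(z(N(1, -2), -4), f(30)) - 628974)*(2538425 + 783235) = ((12 - 12*(-4)) - 628974)*(2538425 + 783235) = ((12 + 48) - 628974)*3321660 = (60 - 628974)*3321660 = -628914*3321660 = -2089038477240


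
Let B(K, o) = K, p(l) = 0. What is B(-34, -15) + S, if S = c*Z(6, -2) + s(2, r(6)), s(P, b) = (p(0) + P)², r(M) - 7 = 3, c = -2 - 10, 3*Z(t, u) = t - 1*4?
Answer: -38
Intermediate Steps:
Z(t, u) = -4/3 + t/3 (Z(t, u) = (t - 1*4)/3 = (t - 4)/3 = (-4 + t)/3 = -4/3 + t/3)
c = -12
r(M) = 10 (r(M) = 7 + 3 = 10)
s(P, b) = P² (s(P, b) = (0 + P)² = P²)
S = -4 (S = -12*(-4/3 + (⅓)*6) + 2² = -12*(-4/3 + 2) + 4 = -12*⅔ + 4 = -8 + 4 = -4)
B(-34, -15) + S = -34 - 4 = -38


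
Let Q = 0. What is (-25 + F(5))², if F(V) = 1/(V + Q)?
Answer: 15376/25 ≈ 615.04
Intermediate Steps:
F(V) = 1/V (F(V) = 1/(V + 0) = 1/V)
(-25 + F(5))² = (-25 + 1/5)² = (-25 + ⅕)² = (-124/5)² = 15376/25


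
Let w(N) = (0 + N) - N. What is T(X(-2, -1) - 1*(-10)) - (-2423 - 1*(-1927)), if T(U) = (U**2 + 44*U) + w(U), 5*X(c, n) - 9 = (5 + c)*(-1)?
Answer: 27856/25 ≈ 1114.2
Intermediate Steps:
w(N) = 0 (w(N) = N - N = 0)
X(c, n) = 4/5 - c/5 (X(c, n) = 9/5 + ((5 + c)*(-1))/5 = 9/5 + (-5 - c)/5 = 9/5 + (-1 - c/5) = 4/5 - c/5)
T(U) = U**2 + 44*U (T(U) = (U**2 + 44*U) + 0 = U**2 + 44*U)
T(X(-2, -1) - 1*(-10)) - (-2423 - 1*(-1927)) = ((4/5 - 1/5*(-2)) - 1*(-10))*(44 + ((4/5 - 1/5*(-2)) - 1*(-10))) - (-2423 - 1*(-1927)) = ((4/5 + 2/5) + 10)*(44 + ((4/5 + 2/5) + 10)) - (-2423 + 1927) = (6/5 + 10)*(44 + (6/5 + 10)) - 1*(-496) = 56*(44 + 56/5)/5 + 496 = (56/5)*(276/5) + 496 = 15456/25 + 496 = 27856/25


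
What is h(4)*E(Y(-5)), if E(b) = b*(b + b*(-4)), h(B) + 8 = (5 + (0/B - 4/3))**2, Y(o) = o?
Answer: -1225/3 ≈ -408.33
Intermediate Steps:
h(B) = 49/9 (h(B) = -8 + (5 + (0/B - 4/3))**2 = -8 + (5 + (0 - 4*1/3))**2 = -8 + (5 + (0 - 4/3))**2 = -8 + (5 - 4/3)**2 = -8 + (11/3)**2 = -8 + 121/9 = 49/9)
E(b) = -3*b**2 (E(b) = b*(b - 4*b) = b*(-3*b) = -3*b**2)
h(4)*E(Y(-5)) = 49*(-3*(-5)**2)/9 = 49*(-3*25)/9 = (49/9)*(-75) = -1225/3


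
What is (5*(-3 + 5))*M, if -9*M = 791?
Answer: -7910/9 ≈ -878.89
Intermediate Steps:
M = -791/9 (M = -1/9*791 = -791/9 ≈ -87.889)
(5*(-3 + 5))*M = (5*(-3 + 5))*(-791/9) = (5*2)*(-791/9) = 10*(-791/9) = -7910/9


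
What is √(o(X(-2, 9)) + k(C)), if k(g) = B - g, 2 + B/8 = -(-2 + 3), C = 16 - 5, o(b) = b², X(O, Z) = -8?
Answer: √29 ≈ 5.3852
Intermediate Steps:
C = 11
B = -24 (B = -16 + 8*(-(-2 + 3)) = -16 + 8*(-1*1) = -16 + 8*(-1) = -16 - 8 = -24)
k(g) = -24 - g
√(o(X(-2, 9)) + k(C)) = √((-8)² + (-24 - 1*11)) = √(64 + (-24 - 11)) = √(64 - 35) = √29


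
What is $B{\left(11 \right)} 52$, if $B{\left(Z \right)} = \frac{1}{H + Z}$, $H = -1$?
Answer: $\frac{26}{5} \approx 5.2$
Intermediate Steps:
$B{\left(Z \right)} = \frac{1}{-1 + Z}$
$B{\left(11 \right)} 52 = \frac{1}{-1 + 11} \cdot 52 = \frac{1}{10} \cdot 52 = \frac{26}{5}$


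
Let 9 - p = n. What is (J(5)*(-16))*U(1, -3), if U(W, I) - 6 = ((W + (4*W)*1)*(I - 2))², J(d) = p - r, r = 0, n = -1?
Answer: -100960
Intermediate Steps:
p = 10 (p = 9 - 1*(-1) = 9 + 1 = 10)
J(d) = 10 (J(d) = 10 - 1*0 = 10 + 0 = 10)
U(W, I) = 6 + 25*W²*(-2 + I)² (U(W, I) = 6 + ((W + (4*W)*1)*(I - 2))² = 6 + ((W + 4*W)*(-2 + I))² = 6 + ((5*W)*(-2 + I))² = 6 + (5*W*(-2 + I))² = 6 + 25*W²*(-2 + I)²)
(J(5)*(-16))*U(1, -3) = (10*(-16))*(6 + 25*1²*(-2 - 3)²) = -160*(6 + 25*1*(-5)²) = -160*(6 + 25*1*25) = -160*(6 + 625) = -160*631 = -100960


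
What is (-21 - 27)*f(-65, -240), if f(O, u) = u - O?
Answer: 8400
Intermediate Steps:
(-21 - 27)*f(-65, -240) = (-21 - 27)*(-240 - 1*(-65)) = -48*(-240 + 65) = -48*(-175) = 8400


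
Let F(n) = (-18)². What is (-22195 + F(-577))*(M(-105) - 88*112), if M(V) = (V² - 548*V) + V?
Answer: -1281728084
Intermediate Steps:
M(V) = V² - 547*V
F(n) = 324
(-22195 + F(-577))*(M(-105) - 88*112) = (-22195 + 324)*(-105*(-547 - 105) - 88*112) = -21871*(-105*(-652) - 44*224) = -21871*(68460 - 9856) = -21871*58604 = -1281728084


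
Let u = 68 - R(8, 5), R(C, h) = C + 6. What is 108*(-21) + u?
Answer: -2214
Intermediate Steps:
R(C, h) = 6 + C
u = 54 (u = 68 - (6 + 8) = 68 - 1*14 = 68 - 14 = 54)
108*(-21) + u = 108*(-21) + 54 = -2268 + 54 = -2214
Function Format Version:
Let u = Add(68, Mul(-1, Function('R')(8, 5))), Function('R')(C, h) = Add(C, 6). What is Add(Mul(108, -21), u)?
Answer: -2214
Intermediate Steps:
Function('R')(C, h) = Add(6, C)
u = 54 (u = Add(68, Mul(-1, Add(6, 8))) = Add(68, Mul(-1, 14)) = Add(68, -14) = 54)
Add(Mul(108, -21), u) = Add(Mul(108, -21), 54) = Add(-2268, 54) = -2214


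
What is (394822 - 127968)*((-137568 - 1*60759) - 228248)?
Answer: -113833245050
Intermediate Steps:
(394822 - 127968)*((-137568 - 1*60759) - 228248) = 266854*((-137568 - 60759) - 228248) = 266854*(-198327 - 228248) = 266854*(-426575) = -113833245050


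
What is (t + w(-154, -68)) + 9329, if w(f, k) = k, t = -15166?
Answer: -5905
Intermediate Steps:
(t + w(-154, -68)) + 9329 = (-15166 - 68) + 9329 = -15234 + 9329 = -5905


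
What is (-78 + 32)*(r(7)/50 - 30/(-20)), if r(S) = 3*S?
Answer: -2208/25 ≈ -88.320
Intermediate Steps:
(-78 + 32)*(r(7)/50 - 30/(-20)) = (-78 + 32)*((3*7)/50 - 30/(-20)) = -46*(21*(1/50) - 30*(-1/20)) = -46*(21/50 + 3/2) = -46*48/25 = -2208/25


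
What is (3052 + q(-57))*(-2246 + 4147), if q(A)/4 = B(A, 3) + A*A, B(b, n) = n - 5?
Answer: 30492040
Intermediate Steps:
B(b, n) = -5 + n
q(A) = -8 + 4*A**2 (q(A) = 4*((-5 + 3) + A*A) = 4*(-2 + A**2) = -8 + 4*A**2)
(3052 + q(-57))*(-2246 + 4147) = (3052 + (-8 + 4*(-57)**2))*(-2246 + 4147) = (3052 + (-8 + 4*3249))*1901 = (3052 + (-8 + 12996))*1901 = (3052 + 12988)*1901 = 16040*1901 = 30492040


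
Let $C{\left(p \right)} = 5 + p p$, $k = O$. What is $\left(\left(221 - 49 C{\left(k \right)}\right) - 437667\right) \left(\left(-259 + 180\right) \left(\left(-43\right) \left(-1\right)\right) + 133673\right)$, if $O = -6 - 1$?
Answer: $-57333425392$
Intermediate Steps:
$O = -7$ ($O = -6 - 1 = -7$)
$k = -7$
$C{\left(p \right)} = 5 + p^{2}$
$\left(\left(221 - 49 C{\left(k \right)}\right) - 437667\right) \left(\left(-259 + 180\right) \left(\left(-43\right) \left(-1\right)\right) + 133673\right) = \left(\left(221 - 49 \left(5 + \left(-7\right)^{2}\right)\right) - 437667\right) \left(\left(-259 + 180\right) \left(\left(-43\right) \left(-1\right)\right) + 133673\right) = \left(\left(221 - 49 \left(5 + 49\right)\right) - 437667\right) \left(\left(-79\right) 43 + 133673\right) = \left(\left(221 - 2646\right) - 437667\right) \left(-3397 + 133673\right) = \left(\left(221 - 2646\right) - 437667\right) 130276 = \left(-2425 - 437667\right) 130276 = \left(-440092\right) 130276 = -57333425392$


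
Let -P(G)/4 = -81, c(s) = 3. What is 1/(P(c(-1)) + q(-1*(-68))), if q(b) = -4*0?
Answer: 1/324 ≈ 0.0030864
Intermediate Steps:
P(G) = 324 (P(G) = -4*(-81) = 324)
q(b) = 0
1/(P(c(-1)) + q(-1*(-68))) = 1/(324 + 0) = 1/324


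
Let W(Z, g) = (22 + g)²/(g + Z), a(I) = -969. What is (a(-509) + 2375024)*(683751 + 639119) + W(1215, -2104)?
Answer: 2791963292213926/889 ≈ 3.1406e+12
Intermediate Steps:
W(Z, g) = (22 + g)²/(Z + g)
(a(-509) + 2375024)*(683751 + 639119) + W(1215, -2104) = (-969 + 2375024)*(683751 + 639119) + (22 - 2104)²/(1215 - 2104) = 2374055*1322870 + (-2082)²/(-889) = 3140566137850 + 4334724*(-1/889) = 3140566137850 - 4334724/889 = 2791963292213926/889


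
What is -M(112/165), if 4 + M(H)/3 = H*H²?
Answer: 16563572/1497375 ≈ 11.062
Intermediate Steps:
M(H) = -12 + 3*H³ (M(H) = -12 + 3*(H*H²) = -12 + 3*H³)
-M(112/165) = -(-12 + 3*(112/165)³) = -(-12 + 3*(1404928/4492125)) = -(-12 + 1404928/1497375) = -1*(-16563572/1497375) = 16563572/1497375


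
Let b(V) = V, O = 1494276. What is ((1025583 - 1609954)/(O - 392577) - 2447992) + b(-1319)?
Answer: -2698404063760/1101699 ≈ -2.4493e+6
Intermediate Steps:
((1025583 - 1609954)/(O - 392577) - 2447992) + b(-1319) = ((1025583 - 1609954)/(1494276 - 392577) - 2447992) - 1319 = (-584371/1101699 - 2447992) - 1319 = -2696950922779/1101699 - 1319 = -2698404063760/1101699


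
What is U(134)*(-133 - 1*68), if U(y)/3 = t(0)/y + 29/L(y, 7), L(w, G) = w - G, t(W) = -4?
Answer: -15201/127 ≈ -119.69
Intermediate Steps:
U(y) = -12/y + 87/(-7 + y) (U(y) = 3*(-4/y + 29/(y - 1*7)) = 3*(-4/y + 29/(y - 7)) = 3*(-4/y + 29/(-7 + y)) = -12/y + 87/(-7 + y))
U(134)*(-133 - 1*68) = (3*(28 + 25*134)/(134*(-7 + 134)))*(-133 - 1*68) = (3*(1/134)*(28 + 3350)/127)*(-133 - 68) = (3*(1/134)*(1/127)*3378)*(-201) = (5067/8509)*(-201) = -15201/127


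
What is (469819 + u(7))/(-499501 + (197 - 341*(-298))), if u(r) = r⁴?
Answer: -236110/198843 ≈ -1.1874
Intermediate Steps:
(469819 + u(7))/(-499501 + (197 - 341*(-298))) = (469819 + 7⁴)/(-499501 + (197 - 341*(-298))) = (469819 + 2401)/(-499501 + (197 + 101618)) = 472220/(-499501 + 101815) = 472220/(-397686) = 472220*(-1/397686) = -236110/198843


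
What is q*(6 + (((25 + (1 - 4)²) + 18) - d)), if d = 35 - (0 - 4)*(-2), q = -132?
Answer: -4092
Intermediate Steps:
d = 27 (d = 35 - (-4)*(-2) = 35 - 1*8 = 35 - 8 = 27)
q*(6 + (((25 + (1 - 4)²) + 18) - d)) = -132*(6 + (((25 + (1 - 4)²) + 18) - 1*27)) = -132*(6 + (((25 + (-3)²) + 18) - 27)) = -132*(6 + (((25 + 9) + 18) - 27)) = -132*(6 + ((34 + 18) - 27)) = -132*(6 + (52 - 27)) = -132*(6 + 25) = -132*31 = -4092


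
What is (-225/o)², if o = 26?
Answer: 50625/676 ≈ 74.889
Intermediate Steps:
(-225/o)² = (-225/26)² = 50625/676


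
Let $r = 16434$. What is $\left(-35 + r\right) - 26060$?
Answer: $-9661$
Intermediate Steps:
$\left(-35 + r\right) - 26060 = \left(-35 + 16434\right) - 26060 = 16399 - 26060 = -9661$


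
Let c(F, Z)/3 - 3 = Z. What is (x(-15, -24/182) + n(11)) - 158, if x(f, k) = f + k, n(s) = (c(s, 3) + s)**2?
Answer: 60776/91 ≈ 667.87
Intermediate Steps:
c(F, Z) = 9 + 3*Z
n(s) = (18 + s)**2 (n(s) = ((9 + 3*3) + s)**2 = ((9 + 9) + s)**2 = (18 + s)**2)
(x(-15, -24/182) + n(11)) - 158 = ((-15 - 24/182) + (18 + 11)**2) - 158 = ((-15 - 24*1/182) + 29**2) - 158 = ((-15 - 12/91) + 841) - 158 = (-1377/91 + 841) - 158 = 75154/91 - 158 = 60776/91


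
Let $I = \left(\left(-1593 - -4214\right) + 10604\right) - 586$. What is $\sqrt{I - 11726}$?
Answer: $\sqrt{913} \approx 30.216$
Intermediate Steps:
$I = 12639$ ($I = \left(\left(-1593 + 4214\right) + 10604\right) - 586 = \left(2621 + 10604\right) - 586 = 13225 - 586 = 12639$)
$\sqrt{I - 11726} = \sqrt{12639 - 11726} = \sqrt{913}$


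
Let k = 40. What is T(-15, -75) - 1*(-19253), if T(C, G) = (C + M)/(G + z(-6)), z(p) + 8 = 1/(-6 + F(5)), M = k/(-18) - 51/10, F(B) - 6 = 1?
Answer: 3465589/180 ≈ 19253.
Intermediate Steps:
F(B) = 7 (F(B) = 6 + 1 = 7)
M = -659/90 (M = 40/(-18) - 51/10 = 40*(-1/18) - 51*⅒ = -20/9 - 51/10 = -659/90 ≈ -7.3222)
z(p) = -7 (z(p) = -8 + 1/(-6 + 7) = -8 + 1/1 = -8 + 1 = -7)
T(C, G) = (-659/90 + C)/(-7 + G) (T(C, G) = (C - 659/90)/(G - 7) = (-659/90 + C)/(-7 + G))
T(-15, -75) - 1*(-19253) = (-659/90 - 15)/(-7 - 75) - 1*(-19253) = -2009/90/(-82) + 19253 = -1/82*(-2009/90) + 19253 = 49/180 + 19253 = 3465589/180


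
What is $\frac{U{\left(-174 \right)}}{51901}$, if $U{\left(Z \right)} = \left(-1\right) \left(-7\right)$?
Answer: $\frac{7}{51901} \approx 0.00013487$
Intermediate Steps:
$U{\left(Z \right)} = 7$
$\frac{U{\left(-174 \right)}}{51901} = \frac{7}{51901}$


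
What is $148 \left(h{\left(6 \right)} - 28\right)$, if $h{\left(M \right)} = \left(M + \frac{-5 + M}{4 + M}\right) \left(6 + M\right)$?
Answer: $\frac{33448}{5} \approx 6689.6$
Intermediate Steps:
$h{\left(M \right)} = \left(6 + M\right) \left(M + \frac{-5 + M}{4 + M}\right)$ ($h{\left(M \right)} = \left(M + \frac{-5 + M}{4 + M}\right) \left(6 + M\right) = \left(6 + M\right) \left(M + \frac{-5 + M}{4 + M}\right)$)
$148 \left(h{\left(6 \right)} - 28\right) = 148 \left(\frac{-30 + 6^{3} + 11 \cdot 6^{2} + 25 \cdot 6}{4 + 6} - 28\right) = 148 \left(\frac{-30 + 216 + 11 \cdot 36 + 150}{10} - 28\right) = 148 \left(\frac{-30 + 216 + 396 + 150}{10} - 28\right) = 148 \left(\frac{1}{10} \cdot 732 - 28\right) = 148 \left(\frac{366}{5} - 28\right) = 148 \cdot \frac{226}{5} = \frac{33448}{5}$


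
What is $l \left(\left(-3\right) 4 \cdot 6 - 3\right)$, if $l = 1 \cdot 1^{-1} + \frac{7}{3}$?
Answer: $-250$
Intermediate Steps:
$l = \frac{10}{3}$ ($l = 1 \cdot 1 + 7 \cdot \frac{1}{3} = 1 + \frac{7}{3} = \frac{10}{3} \approx 3.3333$)
$l \left(\left(-3\right) 4 \cdot 6 - 3\right) = \frac{10 \left(\left(-3\right) 4 \cdot 6 - 3\right)}{3} = \frac{10 \left(\left(-12\right) 6 - 3\right)}{3} = \frac{10 \left(-72 - 3\right)}{3} = \frac{10}{3} \left(-75\right) = -250$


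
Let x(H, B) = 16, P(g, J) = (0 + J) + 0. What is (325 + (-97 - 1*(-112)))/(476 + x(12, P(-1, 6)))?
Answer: 85/123 ≈ 0.69106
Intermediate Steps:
P(g, J) = J (P(g, J) = J + 0 = J)
(325 + (-97 - 1*(-112)))/(476 + x(12, P(-1, 6))) = (325 + (-97 - 1*(-112)))/(476 + 16) = (325 + (-97 + 112))/492 = (325 + 15)*(1/492) = 340*(1/492) = 85/123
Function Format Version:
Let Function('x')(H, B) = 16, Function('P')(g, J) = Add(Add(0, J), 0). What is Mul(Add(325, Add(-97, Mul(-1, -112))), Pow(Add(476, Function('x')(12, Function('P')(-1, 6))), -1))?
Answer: Rational(85, 123) ≈ 0.69106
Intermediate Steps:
Function('P')(g, J) = J (Function('P')(g, J) = Add(J, 0) = J)
Mul(Add(325, Add(-97, Mul(-1, -112))), Pow(Add(476, Function('x')(12, Function('P')(-1, 6))), -1)) = Mul(Add(325, Add(-97, Mul(-1, -112))), Pow(Add(476, 16), -1)) = Mul(Add(325, Add(-97, 112)), Pow(492, -1)) = Mul(Add(325, 15), Rational(1, 492)) = Mul(340, Rational(1, 492)) = Rational(85, 123)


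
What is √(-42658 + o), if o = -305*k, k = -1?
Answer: I*√42353 ≈ 205.8*I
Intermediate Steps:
o = 305 (o = -305*(-1) = 305)
√(-42658 + o) = √(-42658 + 305) = √(-42353) = I*√42353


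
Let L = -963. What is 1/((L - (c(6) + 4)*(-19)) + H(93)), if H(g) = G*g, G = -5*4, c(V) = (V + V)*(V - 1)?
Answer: -1/1607 ≈ -0.00062228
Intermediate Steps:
c(V) = 2*V*(-1 + V) (c(V) = (2*V)*(-1 + V) = 2*V*(-1 + V))
G = -20
H(g) = -20*g
1/((L - (c(6) + 4)*(-19)) + H(93)) = 1/((-963 - (2*6*(-1 + 6) + 4)*(-19)) - 20*93) = 1/((-963 - (2*6*5 + 4)*(-19)) - 1860) = 1/((-963 - (60 + 4)*(-19)) - 1860) = 1/((-963 - 64*(-19)) - 1860) = 1/((-963 - 1*(-1216)) - 1860) = 1/((-963 + 1216) - 1860) = 1/(253 - 1860) = 1/(-1607) = -1/1607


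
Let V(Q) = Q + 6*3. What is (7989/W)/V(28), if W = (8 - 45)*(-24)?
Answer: 2663/13616 ≈ 0.19558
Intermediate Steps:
W = 888 (W = -37*(-24) = 888)
V(Q) = 18 + Q (V(Q) = Q + 18 = 18 + Q)
(7989/W)/V(28) = (7989/888)/(18 + 28) = (7989*(1/888))/46 = (2663/296)*(1/46) = 2663/13616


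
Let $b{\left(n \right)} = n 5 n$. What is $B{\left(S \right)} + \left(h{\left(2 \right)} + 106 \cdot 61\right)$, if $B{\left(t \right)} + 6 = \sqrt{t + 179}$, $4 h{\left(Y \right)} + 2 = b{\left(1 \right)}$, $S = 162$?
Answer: $\frac{25843}{4} + \sqrt{341} \approx 6479.2$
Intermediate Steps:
$b{\left(n \right)} = 5 n^{2}$ ($b{\left(n \right)} = 5 n n = 5 n^{2}$)
$h{\left(Y \right)} = \frac{3}{4}$ ($h{\left(Y \right)} = - \frac{1}{2} + \frac{5 \cdot 1^{2}}{4} = - \frac{1}{2} + \frac{5 \cdot 1}{4} = - \frac{1}{2} + \frac{1}{4} \cdot 5 = - \frac{1}{2} + \frac{5}{4} = \frac{3}{4}$)
$B{\left(t \right)} = -6 + \sqrt{179 + t}$ ($B{\left(t \right)} = -6 + \sqrt{t + 179} = -6 + \sqrt{179 + t}$)
$B{\left(S \right)} + \left(h{\left(2 \right)} + 106 \cdot 61\right) = \left(-6 + \sqrt{179 + 162}\right) + \left(\frac{3}{4} + 106 \cdot 61\right) = \left(-6 + \sqrt{341}\right) + \left(\frac{3}{4} + 6466\right) = \left(-6 + \sqrt{341}\right) + \frac{25867}{4} = \frac{25843}{4} + \sqrt{341}$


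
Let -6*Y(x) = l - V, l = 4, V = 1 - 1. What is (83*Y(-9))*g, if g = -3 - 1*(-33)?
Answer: -1660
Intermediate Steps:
V = 0
g = 30 (g = -3 + 33 = 30)
Y(x) = -⅔ (Y(x) = -(4 - 1*0)/6 = -(4 + 0)/6 = -⅙*4 = -⅔)
(83*Y(-9))*g = (83*(-⅔))*30 = -166/3*30 = -1660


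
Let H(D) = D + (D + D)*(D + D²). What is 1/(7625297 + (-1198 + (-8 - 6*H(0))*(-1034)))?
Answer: 1/7632371 ≈ 1.3102e-7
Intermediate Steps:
H(D) = D + 2*D*(D + D²) (H(D) = D + (2*D)*(D + D²) = D + 2*D*(D + D²))
1/(7625297 + (-1198 + (-8 - 6*H(0))*(-1034))) = 1/(7625297 + (-1198 + (-8 - 0*(1 + 2*0 + 2*0²))*(-1034))) = 1/(7625297 + (-1198 + (-8 - 0*(1 + 0 + 2*0))*(-1034))) = 1/(7625297 + (-1198 + (-8 - 0*(1 + 0 + 0))*(-1034))) = 1/(7625297 + (-1198 + (-8 - 0)*(-1034))) = 1/(7625297 + (-1198 + (-8 - 6*0)*(-1034))) = 1/(7625297 + (-1198 + (-8 + 0)*(-1034))) = 1/(7625297 + (-1198 - 8*(-1034))) = 1/(7625297 + (-1198 + 8272)) = 1/(7625297 + 7074) = 1/7632371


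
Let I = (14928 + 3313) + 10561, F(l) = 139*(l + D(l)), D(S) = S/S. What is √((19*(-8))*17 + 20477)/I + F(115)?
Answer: 16124 + √17893/28802 ≈ 16124.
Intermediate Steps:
D(S) = 1
F(l) = 139 + 139*l (F(l) = 139*(l + 1) = 139*(1 + l) = 139 + 139*l)
I = 28802 (I = 18241 + 10561 = 28802)
√((19*(-8))*17 + 20477)/I + F(115) = √((19*(-8))*17 + 20477)/28802 + (139 + 139*115) = √(-152*17 + 20477)*(1/28802) + (139 + 15985) = √(-2584 + 20477)*(1/28802) + 16124 = √17893*(1/28802) + 16124 = √17893/28802 + 16124 = 16124 + √17893/28802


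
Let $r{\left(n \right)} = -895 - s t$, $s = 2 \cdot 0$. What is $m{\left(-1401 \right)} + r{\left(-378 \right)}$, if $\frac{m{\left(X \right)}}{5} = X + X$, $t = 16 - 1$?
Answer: $-14905$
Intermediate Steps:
$t = 15$ ($t = 16 - 1 = 15$)
$m{\left(X \right)} = 10 X$ ($m{\left(X \right)} = 5 \left(X + X\right) = 5 \cdot 2 X = 10 X$)
$s = 0$
$r{\left(n \right)} = -895$ ($r{\left(n \right)} = -895 - 0 \cdot 15 = -895 - 0 = -895 + 0 = -895$)
$m{\left(-1401 \right)} + r{\left(-378 \right)} = 10 \left(-1401\right) - 895 = -14010 - 895 = -14905$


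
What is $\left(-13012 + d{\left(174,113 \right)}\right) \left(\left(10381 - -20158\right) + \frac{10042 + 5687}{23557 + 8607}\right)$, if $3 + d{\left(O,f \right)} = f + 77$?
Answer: $- \frac{12597640003125}{32164} \approx -3.9167 \cdot 10^{8}$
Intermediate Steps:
$d{\left(O,f \right)} = 74 + f$ ($d{\left(O,f \right)} = -3 + \left(f + 77\right) = -3 + \left(77 + f\right) = 74 + f$)
$\left(-13012 + d{\left(174,113 \right)}\right) \left(\left(10381 - -20158\right) + \frac{10042 + 5687}{23557 + 8607}\right) = \left(-13012 + \left(74 + 113\right)\right) \left(\left(10381 - -20158\right) + \frac{10042 + 5687}{23557 + 8607}\right) = \left(-13012 + 187\right) \left(\left(10381 + 20158\right) + \frac{15729}{32164}\right) = - 12825 \left(30539 + 15729 \cdot \frac{1}{32164}\right) = - 12825 \left(30539 + \frac{15729}{32164}\right) = \left(-12825\right) \frac{982272125}{32164} = - \frac{12597640003125}{32164}$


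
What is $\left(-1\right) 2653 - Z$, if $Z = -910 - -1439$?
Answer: $-3182$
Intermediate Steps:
$Z = 529$ ($Z = -910 + 1439 = 529$)
$\left(-1\right) 2653 - Z = \left(-1\right) 2653 - 529 = -2653 - 529 = -3182$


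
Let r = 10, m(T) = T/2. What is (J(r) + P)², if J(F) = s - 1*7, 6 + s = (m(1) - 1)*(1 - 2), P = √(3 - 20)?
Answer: 557/4 - 25*I*√17 ≈ 139.25 - 103.08*I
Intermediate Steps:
m(T) = T/2 (m(T) = T*(½) = T/2)
P = I*√17 (P = √(-17) = I*√17 ≈ 4.1231*I)
s = -11/2 (s = -6 + ((½)*1 - 1)*(1 - 2) = -6 + (½ - 1)*(-1) = -6 - ½*(-1) = -6 + ½ = -11/2 ≈ -5.5000)
J(F) = -25/2 (J(F) = -11/2 - 1*7 = -11/2 - 7 = -25/2)
(J(r) + P)² = (-25/2 + I*√17)²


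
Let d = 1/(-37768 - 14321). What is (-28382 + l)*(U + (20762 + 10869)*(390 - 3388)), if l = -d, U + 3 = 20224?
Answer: 140165441553201449/52089 ≈ 2.6909e+12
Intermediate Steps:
U = 20221 (U = -3 + 20224 = 20221)
d = -1/52089 (d = 1/(-52089) = -1/52089 ≈ -1.9198e-5)
l = 1/52089 (l = -1*(-1/52089) = 1/52089 ≈ 1.9198e-5)
(-28382 + l)*(U + (20762 + 10869)*(390 - 3388)) = (-28382 + 1/52089)*(20221 + (20762 + 10869)*(390 - 3388)) = -1478389997*(20221 + 31631*(-2998))/52089 = -1478389997*(20221 - 94829738)/52089 = -1478389997/52089*(-94809517) = 140165441553201449/52089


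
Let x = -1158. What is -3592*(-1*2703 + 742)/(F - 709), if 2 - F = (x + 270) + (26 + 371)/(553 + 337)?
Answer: 6269081680/160693 ≈ 39013.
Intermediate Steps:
F = 791703/890 (F = 2 - ((-1158 + 270) + (26 + 371)/(553 + 337)) = 2 - (-888 + 397/890) = 2 - 1*(-789923/890) = 2 + 789923/890 = 791703/890 ≈ 889.55)
-3592*(-1*2703 + 742)/(F - 709) = -3592*(-1*2703 + 742)/(791703/890 - 709) = -3592/(160693/(890*(-2703 + 742))) = -3592/((160693/890)/(-1961)) = -3592/((160693/890)*(-1/1961)) = -3592/(-160693/1745290) = -3592*(-1745290/160693) = 6269081680/160693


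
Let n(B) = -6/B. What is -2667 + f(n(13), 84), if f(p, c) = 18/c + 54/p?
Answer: -38973/14 ≈ -2783.8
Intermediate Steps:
-2667 + f(n(13), 84) = -2667 + (18/84 + 54/((-6/13))) = -2667 + (18*(1/84) + 54/((-6*1/13))) = -2667 + (3/14 + 54/(-6/13)) = -2667 + (3/14 + 54*(-13/6)) = -2667 + (3/14 - 117) = -2667 - 1635/14 = -38973/14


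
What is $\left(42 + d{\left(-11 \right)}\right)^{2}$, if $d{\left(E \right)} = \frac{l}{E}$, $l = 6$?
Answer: $\frac{207936}{121} \approx 1718.5$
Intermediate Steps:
$d{\left(E \right)} = \frac{6}{E}$
$\left(42 + d{\left(-11 \right)}\right)^{2} = \left(42 + \frac{6}{-11}\right)^{2} = \left(42 + 6 \left(- \frac{1}{11}\right)\right)^{2} = \left(42 - \frac{6}{11}\right)^{2} = \left(\frac{456}{11}\right)^{2} = \frac{207936}{121}$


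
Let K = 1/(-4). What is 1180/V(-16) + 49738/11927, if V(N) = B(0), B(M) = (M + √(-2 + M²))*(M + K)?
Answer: 49738/11927 + 2360*I*√2 ≈ 4.1702 + 3337.5*I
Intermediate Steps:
K = -¼ ≈ -0.25000
B(M) = (-¼ + M)*(M + √(-2 + M²)) (B(M) = (M + √(-2 + M²))*(M - ¼) = (M + √(-2 + M²))*(-¼ + M) = (-¼ + M)*(M + √(-2 + M²)))
V(N) = -I*√2/4 (V(N) = 0² - ¼*0 - √(-2 + 0²)/4 + 0*√(-2 + 0²) = 0 + 0 - √(-2 + 0)/4 + 0*√(-2 + 0) = 0 + 0 - I*√2/4 + 0*√(-2) = 0 + 0 - I*√2/4 + 0*(I*√2) = 0 + 0 - I*√2/4 + 0 = -I*√2/4)
1180/V(-16) + 49738/11927 = 1180/((-I*√2/4)) + 49738/11927 = 1180*(2*I*√2) + 49738*(1/11927) = 2360*I*√2 + 49738/11927 = 49738/11927 + 2360*I*√2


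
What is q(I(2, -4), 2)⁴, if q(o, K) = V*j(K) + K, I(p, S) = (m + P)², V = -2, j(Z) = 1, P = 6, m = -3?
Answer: 0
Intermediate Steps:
I(p, S) = 9 (I(p, S) = (-3 + 6)² = 3² = 9)
q(o, K) = -2 + K (q(o, K) = -2*1 + K = -2 + K)
q(I(2, -4), 2)⁴ = (-2 + 2)⁴ = 0⁴ = 0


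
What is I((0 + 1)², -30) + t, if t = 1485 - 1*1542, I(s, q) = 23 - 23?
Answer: -57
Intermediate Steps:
I(s, q) = 0
t = -57 (t = 1485 - 1542 = -57)
I((0 + 1)², -30) + t = 0 - 57 = -57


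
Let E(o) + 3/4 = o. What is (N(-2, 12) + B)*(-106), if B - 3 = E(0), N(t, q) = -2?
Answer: -53/2 ≈ -26.500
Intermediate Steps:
E(o) = -¾ + o
B = 9/4 (B = 3 + (-¾ + 0) = 3 - ¾ = 9/4 ≈ 2.2500)
(N(-2, 12) + B)*(-106) = (-2 + 9/4)*(-106) = (¼)*(-106) = -53/2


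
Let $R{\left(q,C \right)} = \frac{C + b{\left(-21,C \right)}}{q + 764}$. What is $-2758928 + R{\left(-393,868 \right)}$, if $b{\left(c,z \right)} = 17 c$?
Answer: $- \frac{146223111}{53} \approx -2.7589 \cdot 10^{6}$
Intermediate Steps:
$R{\left(q,C \right)} = \frac{-357 + C}{764 + q}$ ($R{\left(q,C \right)} = \frac{C + 17 \left(-21\right)}{q + 764} = \frac{C - 357}{764 + q} = \frac{-357 + C}{764 + q}$)
$-2758928 + R{\left(-393,868 \right)} = -2758928 + \frac{-357 + 868}{764 - 393} = -2758928 + \frac{1}{371} \cdot 511 = -2758928 + \frac{73}{53} = - \frac{146223111}{53}$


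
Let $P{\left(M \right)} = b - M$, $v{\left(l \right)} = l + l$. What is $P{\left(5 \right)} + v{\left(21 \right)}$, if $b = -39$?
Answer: $-2$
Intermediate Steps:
$v{\left(l \right)} = 2 l$
$P{\left(M \right)} = -39 - M$
$P{\left(5 \right)} + v{\left(21 \right)} = \left(-39 - 5\right) + 2 \cdot 21 = \left(-39 - 5\right) + 42 = -44 + 42 = -2$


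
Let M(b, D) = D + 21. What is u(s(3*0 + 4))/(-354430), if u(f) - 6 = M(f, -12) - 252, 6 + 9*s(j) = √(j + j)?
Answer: 237/354430 ≈ 0.00066868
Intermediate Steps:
M(b, D) = 21 + D
s(j) = -⅔ + √2*√j/9 (s(j) = -⅔ + √(j + j)/9 = -⅔ + √(2*j)/9 = -⅔ + (√2*√j)/9 = -⅔ + √2*√j/9)
u(f) = -237 (u(f) = 6 + ((21 - 12) - 252) = 6 + (9 - 252) = 6 - 243 = -237)
u(s(3*0 + 4))/(-354430) = -237/(-354430) = -237*(-1/354430) = 237/354430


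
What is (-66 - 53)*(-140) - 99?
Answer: 16561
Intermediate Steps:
(-66 - 53)*(-140) - 99 = -119*(-140) - 99 = 16660 - 99 = 16561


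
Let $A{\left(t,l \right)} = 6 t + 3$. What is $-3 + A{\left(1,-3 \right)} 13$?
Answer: $114$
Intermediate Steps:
$A{\left(t,l \right)} = 3 + 6 t$
$-3 + A{\left(1,-3 \right)} 13 = -3 + \left(3 + 6 \cdot 1\right) 13 = -3 + \left(3 + 6\right) 13 = -3 + 9 \cdot 13 = -3 + 117 = 114$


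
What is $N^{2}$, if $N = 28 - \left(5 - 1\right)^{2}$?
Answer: $144$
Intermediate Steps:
$N = 12$ ($N = 28 - 4^{2} = 28 - 16 = 12$)
$N^{2} = 12^{2} = 144$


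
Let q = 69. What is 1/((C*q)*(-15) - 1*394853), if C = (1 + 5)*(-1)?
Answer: -1/388643 ≈ -2.5731e-6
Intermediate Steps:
C = -6 (C = 6*(-1) = -6)
1/((C*q)*(-15) - 1*394853) = 1/(-6*69*(-15) - 1*394853) = 1/(-414*(-15) - 394853) = 1/(6210 - 394853) = 1/(-388643) = -1/388643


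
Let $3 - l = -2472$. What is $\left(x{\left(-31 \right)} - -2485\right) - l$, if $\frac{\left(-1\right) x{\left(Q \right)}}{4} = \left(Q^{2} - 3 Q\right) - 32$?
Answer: $-4078$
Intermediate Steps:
$l = 2475$ ($l = 3 - -2472 = 3 + 2472 = 2475$)
$x{\left(Q \right)} = 128 - 4 Q^{2} + 12 Q$ ($x{\left(Q \right)} = - 4 \left(\left(Q^{2} - 3 Q\right) - 32\right) = - 4 \left(-32 + Q^{2} - 3 Q\right) = 128 - 4 Q^{2} + 12 Q$)
$\left(x{\left(-31 \right)} - -2485\right) - l = \left(\left(128 - 4 \left(-31\right)^{2} + 12 \left(-31\right)\right) - -2485\right) - 2475 = \left(\left(128 - 3844 - 372\right) + 2485\right) - 2475 = \left(-4088 + 2485\right) - 2475 = -1603 - 2475 = -4078$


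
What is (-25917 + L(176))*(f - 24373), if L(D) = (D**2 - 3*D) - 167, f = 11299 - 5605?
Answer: -81515156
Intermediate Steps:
f = 5694
L(D) = -167 + D**2 - 3*D
(-25917 + L(176))*(f - 24373) = (-25917 + (-167 + 176**2 - 3*176))*(5694 - 24373) = (-25917 + (-167 + 30976 - 528))*(-18679) = (-25917 + 30281)*(-18679) = 4364*(-18679) = -81515156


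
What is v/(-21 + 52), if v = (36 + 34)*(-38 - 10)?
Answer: -3360/31 ≈ -108.39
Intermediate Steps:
v = -3360 (v = 70*(-48) = -3360)
v/(-21 + 52) = -3360/(-21 + 52) = -3360/31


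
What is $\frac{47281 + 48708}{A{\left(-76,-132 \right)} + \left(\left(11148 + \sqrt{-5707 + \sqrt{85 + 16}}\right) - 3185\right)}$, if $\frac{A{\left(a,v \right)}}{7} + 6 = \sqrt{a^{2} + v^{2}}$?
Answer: $\frac{95989}{7921 + \sqrt{-5707 + \sqrt{101}} + 140 \sqrt{58}} \approx 10.68 - 0.089694 i$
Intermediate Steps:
$A{\left(a,v \right)} = -42 + 7 \sqrt{a^{2} + v^{2}}$
$\frac{47281 + 48708}{A{\left(-76,-132 \right)} + \left(\left(11148 + \sqrt{-5707 + \sqrt{85 + 16}}\right) - 3185\right)} = \frac{47281 + 48708}{\left(-42 + 7 \sqrt{\left(-76\right)^{2} + \left(-132\right)^{2}}\right) + \left(\left(11148 + \sqrt{-5707 + \sqrt{85 + 16}}\right) - 3185\right)} = \frac{95989}{\left(-42 + 7 \sqrt{5776 + 17424}\right) + \left(\left(11148 + \sqrt{-5707 + \sqrt{101}}\right) - 3185\right)} = \frac{95989}{\left(-42 + 7 \sqrt{23200}\right) + \left(7963 + \sqrt{-5707 + \sqrt{101}}\right)} = \frac{95989}{\left(-42 + 7 \cdot 20 \sqrt{58}\right) + \left(7963 + \sqrt{-5707 + \sqrt{101}}\right)} = \frac{95989}{\left(-42 + 140 \sqrt{58}\right) + \left(7963 + \sqrt{-5707 + \sqrt{101}}\right)} = \frac{95989}{7921 + \sqrt{-5707 + \sqrt{101}} + 140 \sqrt{58}}$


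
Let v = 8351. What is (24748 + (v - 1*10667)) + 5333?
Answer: 27765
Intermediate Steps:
(24748 + (v - 1*10667)) + 5333 = (24748 + (8351 - 1*10667)) + 5333 = (24748 + (8351 - 10667)) + 5333 = (24748 - 2316) + 5333 = 22432 + 5333 = 27765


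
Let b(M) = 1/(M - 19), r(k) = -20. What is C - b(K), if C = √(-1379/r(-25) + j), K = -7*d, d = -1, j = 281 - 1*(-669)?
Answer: 1/12 + √101895/10 ≈ 32.004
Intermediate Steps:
j = 950 (j = 281 + 669 = 950)
K = 7 (K = -7*(-1) = 7)
b(M) = 1/(-19 + M)
C = √101895/10 (C = √(-1379/(-20) + 950) = √(-1379*(-1/20) + 950) = √(1379/20 + 950) = √(20379/20) = √101895/10 ≈ 31.921)
C - b(K) = √101895/10 - 1/(-19 + 7) = √101895/10 - 1/(-12) = √101895/10 - 1*(-1/12) = √101895/10 + 1/12 = 1/12 + √101895/10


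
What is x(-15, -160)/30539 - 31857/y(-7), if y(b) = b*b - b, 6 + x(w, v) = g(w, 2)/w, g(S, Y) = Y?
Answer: -2084745571/3664680 ≈ -568.88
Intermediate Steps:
x(w, v) = -6 + 2/w
y(b) = b² - b
x(-15, -160)/30539 - 31857/y(-7) = (-6 + 2/(-15))/30539 - 31857*(-1/(7*(-1 - 7))) = (-6 + 2*(-1/15))*(1/30539) - 31857/((-7*(-8))) = (-6 - 2/15)*(1/30539) - 31857/56 = -92/15*1/30539 - 31857*1/56 = -92/458085 - 4551/8 = -2084745571/3664680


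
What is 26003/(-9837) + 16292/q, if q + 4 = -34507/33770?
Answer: -54712512059/16850781 ≈ -3246.9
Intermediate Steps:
q = -15417/3070 (q = -4 - 34507/33770 = -4 - 34507*1/33770 = -4 - 3137/3070 = -15417/3070 ≈ -5.0218)
26003/(-9837) + 16292/q = 26003/(-9837) + 16292/(-15417/3070) = 26003*(-1/9837) + 16292*(-3070/15417) = -26003/9837 - 50016440/15417 = -54712512059/16850781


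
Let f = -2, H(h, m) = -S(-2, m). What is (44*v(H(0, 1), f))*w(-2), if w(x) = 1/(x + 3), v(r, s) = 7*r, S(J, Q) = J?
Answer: 616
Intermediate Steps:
H(h, m) = 2 (H(h, m) = -1*(-2) = 2)
w(x) = 1/(3 + x)
(44*v(H(0, 1), f))*w(-2) = (44*(7*2))/(3 - 2) = (44*14)/1 = 616*1 = 616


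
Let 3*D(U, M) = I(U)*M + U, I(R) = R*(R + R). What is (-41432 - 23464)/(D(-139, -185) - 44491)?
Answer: 97344/3641191 ≈ 0.026734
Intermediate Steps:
I(R) = 2*R² (I(R) = R*(2*R) = 2*R²)
D(U, M) = U/3 + 2*M*U²/3 (D(U, M) = ((2*U²)*M + U)/3 = (2*M*U² + U)/3 = (U + 2*M*U²)/3 = U/3 + 2*M*U²/3)
(-41432 - 23464)/(D(-139, -185) - 44491) = (-41432 - 23464)/((⅓)*(-139)*(1 + 2*(-185)*(-139)) - 44491) = -64896/((⅓)*(-139)*(1 + 51430) - 44491) = -64896/((⅓)*(-139)*51431 - 44491) = -64896/(-7148909/3 - 44491) = -64896/(-7282382/3) = -64896*(-3/7282382) = 97344/3641191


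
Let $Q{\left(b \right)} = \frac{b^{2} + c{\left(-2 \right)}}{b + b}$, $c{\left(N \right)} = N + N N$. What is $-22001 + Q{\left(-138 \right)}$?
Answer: $- \frac{3045661}{138} \approx -22070.0$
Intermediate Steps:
$c{\left(N \right)} = N + N^{2}$
$Q{\left(b \right)} = \frac{2 + b^{2}}{2 b}$ ($Q{\left(b \right)} = \frac{b^{2} - 2 \left(1 - 2\right)}{b + b} = \frac{b^{2} - -2}{2 b} = \left(b^{2} + 2\right) \frac{1}{2 b} = \left(2 + b^{2}\right) \frac{1}{2 b} = \frac{2 + b^{2}}{2 b}$)
$-22001 + Q{\left(-138 \right)} = -22001 + \left(\frac{1}{-138} + \frac{1}{2} \left(-138\right)\right) = -22001 - \frac{9523}{138} = - \frac{3045661}{138}$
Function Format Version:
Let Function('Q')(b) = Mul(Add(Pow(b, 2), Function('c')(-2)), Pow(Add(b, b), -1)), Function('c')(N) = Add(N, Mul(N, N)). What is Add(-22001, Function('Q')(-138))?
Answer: Rational(-3045661, 138) ≈ -22070.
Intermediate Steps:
Function('c')(N) = Add(N, Pow(N, 2))
Function('Q')(b) = Mul(Rational(1, 2), Pow(b, -1), Add(2, Pow(b, 2))) (Function('Q')(b) = Mul(Add(Pow(b, 2), Mul(-2, Add(1, -2))), Pow(Add(b, b), -1)) = Mul(Add(Pow(b, 2), Mul(-2, -1)), Pow(Mul(2, b), -1)) = Mul(Add(Pow(b, 2), 2), Mul(Rational(1, 2), Pow(b, -1))) = Mul(Add(2, Pow(b, 2)), Mul(Rational(1, 2), Pow(b, -1))) = Mul(Rational(1, 2), Pow(b, -1), Add(2, Pow(b, 2))))
Add(-22001, Function('Q')(-138)) = Add(-22001, Add(Pow(-138, -1), Mul(Rational(1, 2), -138))) = Add(-22001, Add(Rational(-1, 138), -69)) = Add(-22001, Rational(-9523, 138)) = Rational(-3045661, 138)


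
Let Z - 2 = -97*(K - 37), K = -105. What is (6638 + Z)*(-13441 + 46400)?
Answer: 672825026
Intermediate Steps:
Z = 13776 (Z = 2 - 97*(-105 - 37) = 2 - 97*(-142) = 2 + 13774 = 13776)
(6638 + Z)*(-13441 + 46400) = (6638 + 13776)*(-13441 + 46400) = 20414*32959 = 672825026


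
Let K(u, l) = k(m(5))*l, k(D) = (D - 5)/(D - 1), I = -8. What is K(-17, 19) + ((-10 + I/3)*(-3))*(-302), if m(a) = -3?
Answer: -11438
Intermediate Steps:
k(D) = (-5 + D)/(-1 + D)
K(u, l) = 2*l (K(u, l) = ((-5 - 3)/(-1 - 3))*l = (-8/(-4))*l = (-1/4*(-8))*l = 2*l)
K(-17, 19) + ((-10 + I/3)*(-3))*(-302) = 2*19 + ((-10 - 8/3)*(-3))*(-302) = 38 + ((-10 - 8*1/3)*(-3))*(-302) = 38 + ((-10 - 8/3)*(-3))*(-302) = 38 - 38/3*(-3)*(-302) = 38 + 38*(-302) = 38 - 11476 = -11438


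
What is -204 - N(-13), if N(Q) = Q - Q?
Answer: -204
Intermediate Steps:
N(Q) = 0
-204 - N(-13) = -204 - 1*0 = -204 + 0 = -204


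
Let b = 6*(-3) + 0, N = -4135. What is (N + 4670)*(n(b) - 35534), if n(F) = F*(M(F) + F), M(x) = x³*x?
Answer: -1029756230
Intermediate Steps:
M(x) = x⁴
b = -18 (b = -18 + 0 = -18)
n(F) = F*(F + F⁴) (n(F) = F*(F⁴ + F) = F*(F + F⁴))
(N + 4670)*(n(b) - 35534) = (-4135 + 4670)*(((-18)² + (-18)⁵) - 35534) = 535*((324 - 1889568) - 35534) = 535*(-1889244 - 35534) = 535*(-1924778) = -1029756230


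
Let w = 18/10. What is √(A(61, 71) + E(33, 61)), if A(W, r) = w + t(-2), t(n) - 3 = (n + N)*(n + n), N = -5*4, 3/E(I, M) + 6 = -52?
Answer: √7800130/290 ≈ 9.6306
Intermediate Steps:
E(I, M) = -3/58 (E(I, M) = 3/(-6 - 52) = 3/(-58) = 3*(-1/58) = -3/58)
w = 9/5 (w = 18*(⅒) = 9/5 ≈ 1.8000)
N = -20
t(n) = 3 + 2*n*(-20 + n) (t(n) = 3 + (n - 20)*(n + n) = 3 + (-20 + n)*(2*n) = 3 + 2*n*(-20 + n))
A(W, r) = 464/5 (A(W, r) = 9/5 + (3 - 40*(-2) + 2*(-2)²) = 9/5 + (3 + 80 + 2*4) = 9/5 + (3 + 80 + 8) = 9/5 + 91 = 464/5)
√(A(61, 71) + E(33, 61)) = √(464/5 - 3/58) = √(26897/290) = √7800130/290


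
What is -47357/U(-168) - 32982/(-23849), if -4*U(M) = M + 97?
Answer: -63596150/23849 ≈ -2666.6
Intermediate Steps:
U(M) = -97/4 - M/4 (U(M) = -(M + 97)/4 = -(97 + M)/4 = -97/4 - M/4)
-47357/U(-168) - 32982/(-23849) = -47357/(-97/4 - ¼*(-168)) - 32982/(-23849) = -47357/(-97/4 + 42) - 32982*(-1/23849) = -47357/71/4 + 32982/23849 = -47357*4/71 + 32982/23849 = -2668 + 32982/23849 = -63596150/23849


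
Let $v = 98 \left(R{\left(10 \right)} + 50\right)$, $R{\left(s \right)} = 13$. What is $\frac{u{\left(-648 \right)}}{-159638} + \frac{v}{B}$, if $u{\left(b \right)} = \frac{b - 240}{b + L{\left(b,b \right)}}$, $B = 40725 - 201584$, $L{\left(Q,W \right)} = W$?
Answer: $- \frac{53228622431}{1386677288268} \approx -0.038386$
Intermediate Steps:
$B = -160859$
$u{\left(b \right)} = \frac{-240 + b}{2 b}$ ($u{\left(b \right)} = \frac{b - 240}{b + b} = \frac{-240 + b}{2 b}$)
$v = 6174$ ($v = 98 \left(13 + 50\right) = 98 \cdot 63 = 6174$)
$\frac{u{\left(-648 \right)}}{-159638} + \frac{v}{B} = \frac{\frac{1}{2} \frac{1}{-648} \left(-240 - 648\right)}{-159638} + \frac{6174}{-160859} = \frac{1}{2} \left(- \frac{1}{648}\right) \left(-888\right) \left(- \frac{1}{159638}\right) + 6174 \left(- \frac{1}{160859}\right) = \frac{37}{54} \left(- \frac{1}{159638}\right) - \frac{6174}{160859} = - \frac{37}{8620452} - \frac{6174}{160859} = - \frac{53228622431}{1386677288268}$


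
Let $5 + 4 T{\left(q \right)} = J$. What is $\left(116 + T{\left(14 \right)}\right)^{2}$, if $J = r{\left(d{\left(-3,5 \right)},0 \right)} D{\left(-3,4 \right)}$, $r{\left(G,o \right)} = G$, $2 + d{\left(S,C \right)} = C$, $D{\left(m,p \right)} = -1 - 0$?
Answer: $12996$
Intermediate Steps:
$D{\left(m,p \right)} = -1$ ($D{\left(m,p \right)} = -1 + 0 = -1$)
$d{\left(S,C \right)} = -2 + C$
$J = -3$ ($J = \left(-2 + 5\right) \left(-1\right) = 3 \left(-1\right) = -3$)
$T{\left(q \right)} = -2$ ($T{\left(q \right)} = - \frac{5}{4} + \frac{1}{4} \left(-3\right) = - \frac{5}{4} - \frac{3}{4} = -2$)
$\left(116 + T{\left(14 \right)}\right)^{2} = \left(116 - 2\right)^{2} = 114^{2} = 12996$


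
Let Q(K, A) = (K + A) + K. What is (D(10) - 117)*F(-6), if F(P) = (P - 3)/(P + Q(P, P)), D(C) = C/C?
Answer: -87/2 ≈ -43.500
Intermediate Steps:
D(C) = 1
Q(K, A) = A + 2*K (Q(K, A) = (A + K) + K = A + 2*K)
F(P) = (-3 + P)/(4*P) (F(P) = (P - 3)/(P + (P + 2*P)) = (-3 + P)/(P + 3*P) = (-3 + P)/((4*P)) = (-3 + P)*(1/(4*P)) = (-3 + P)/(4*P))
(D(10) - 117)*F(-6) = (1 - 117)*((1/4)*(-3 - 6)/(-6)) = -29*(-1)*(-9)/6 = -116*3/8 = -87/2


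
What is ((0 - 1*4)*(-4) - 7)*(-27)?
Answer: -243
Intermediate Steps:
((0 - 1*4)*(-4) - 7)*(-27) = ((0 - 4)*(-4) - 7)*(-27) = (-4*(-4) - 7)*(-27) = (16 - 7)*(-27) = 9*(-27) = -243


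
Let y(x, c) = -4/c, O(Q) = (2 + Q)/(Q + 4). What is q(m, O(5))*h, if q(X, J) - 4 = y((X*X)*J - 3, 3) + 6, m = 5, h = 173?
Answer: 4498/3 ≈ 1499.3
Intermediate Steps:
O(Q) = (2 + Q)/(4 + Q)
q(X, J) = 26/3 (q(X, J) = 4 + (-4/3 + 6) = 4 + 14/3 = 26/3)
q(m, O(5))*h = (26/3)*173 = 4498/3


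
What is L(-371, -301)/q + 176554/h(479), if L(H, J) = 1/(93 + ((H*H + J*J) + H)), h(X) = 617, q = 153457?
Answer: 6176330592486209/21584308345116 ≈ 286.15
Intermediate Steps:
L(H, J) = 1/(93 + H + H² + J²) (L(H, J) = 1/(93 + ((H² + J²) + H)) = 1/(93 + (H + H² + J²)) = 1/(93 + H + H² + J²))
L(-371, -301)/q + 176554/h(479) = 1/((93 - 371 + (-371)² + (-301)²)*153457) + 176554/617 = (1/153457)/(93 - 371 + 137641 + 90601) + 176554*(1/617) = (1/153457)/227964 + 176554/617 = (1/227964)*(1/153457) + 176554/617 = 1/34982671548 + 176554/617 = 6176330592486209/21584308345116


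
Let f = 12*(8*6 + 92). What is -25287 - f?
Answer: -26967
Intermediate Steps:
f = 1680 (f = 12*(48 + 92) = 12*140 = 1680)
-25287 - f = -25287 - 1*1680 = -25287 - 1680 = -26967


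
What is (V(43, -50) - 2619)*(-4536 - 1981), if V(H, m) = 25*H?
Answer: 10062248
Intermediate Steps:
(V(43, -50) - 2619)*(-4536 - 1981) = (25*43 - 2619)*(-4536 - 1981) = (1075 - 2619)*(-6517) = -1544*(-6517) = 10062248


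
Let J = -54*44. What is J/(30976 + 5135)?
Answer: -792/12037 ≈ -0.065797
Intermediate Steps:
J = -2376
J/(30976 + 5135) = -2376/(30976 + 5135) = -2376/36111 = -2376*1/36111 = -792/12037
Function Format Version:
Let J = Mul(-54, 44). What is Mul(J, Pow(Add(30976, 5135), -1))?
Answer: Rational(-792, 12037) ≈ -0.065797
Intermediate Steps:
J = -2376
Mul(J, Pow(Add(30976, 5135), -1)) = Mul(-2376, Pow(Add(30976, 5135), -1)) = Mul(-2376, Pow(36111, -1)) = Mul(-2376, Rational(1, 36111)) = Rational(-792, 12037)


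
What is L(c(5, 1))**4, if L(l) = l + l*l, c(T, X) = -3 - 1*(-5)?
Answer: 1296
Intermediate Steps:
c(T, X) = 2 (c(T, X) = -3 + 5 = 2)
L(l) = l + l**2
L(c(5, 1))**4 = (2*(1 + 2))**4 = (2*3)**4 = 6**4 = 1296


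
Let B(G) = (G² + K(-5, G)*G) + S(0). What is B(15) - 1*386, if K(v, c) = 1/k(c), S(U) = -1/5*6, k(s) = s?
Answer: -806/5 ≈ -161.20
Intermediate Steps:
S(U) = -6/5 (S(U) = -1*⅕*6 = -⅕*6 = -6/5)
K(v, c) = 1/c
B(G) = -⅕ + G² (B(G) = (G² + G/G) - 6/5 = (G² + 1) - 6/5 = (1 + G²) - 6/5 = -⅕ + G²)
B(15) - 1*386 = (-⅕ + 15²) - 1*386 = (-⅕ + 225) - 386 = 1124/5 - 386 = -806/5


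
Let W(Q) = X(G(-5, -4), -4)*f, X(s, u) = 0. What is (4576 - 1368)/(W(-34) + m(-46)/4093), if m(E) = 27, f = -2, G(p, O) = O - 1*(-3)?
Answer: 13130344/27 ≈ 4.8631e+5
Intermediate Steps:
G(p, O) = 3 + O (G(p, O) = O + 3 = 3 + O)
W(Q) = 0 (W(Q) = 0*(-2) = 0)
(4576 - 1368)/(W(-34) + m(-46)/4093) = (4576 - 1368)/(0 + 27/4093) = 3208/(0 + 27*(1/4093)) = 3208/(0 + 27/4093) = 3208/(27/4093) = 3208*(4093/27) = 13130344/27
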